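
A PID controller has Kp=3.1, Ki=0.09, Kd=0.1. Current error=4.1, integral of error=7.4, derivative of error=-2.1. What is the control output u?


u = Kp*e + Ki*int(e) + Kd*de/dt
= 3.1*4.1 + 0.09*7.4 + 0.1*(-2.1)
= 12.71 + 0.666 + -0.21
= 13.166


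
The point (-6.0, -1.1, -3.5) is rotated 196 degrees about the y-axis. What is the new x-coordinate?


Rotation about y-axis: x' = x*cos(theta) + z*sin(theta)
= -6.0 * -0.9613 + -3.5 * -0.2756
= 6.7323


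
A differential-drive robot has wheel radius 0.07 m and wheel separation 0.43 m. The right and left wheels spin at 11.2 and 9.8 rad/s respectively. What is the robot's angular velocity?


vR = r*wR = 0.07*11.2 = 0.784 m/s
vL = r*wL = 0.07*9.8 = 0.686 m/s
v = (vR+vL)/2 = 0.735 m/s
omega = (vR-vL)/L = 0.2279 rad/s
angular velocity = 0.2279 rad/s


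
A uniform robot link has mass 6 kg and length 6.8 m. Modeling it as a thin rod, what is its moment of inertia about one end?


I = (1/3) * m * L^2
= (1/3) * 6 * 6.8^2
= 0.333333 * 6 * 46.24
= 92.48 kg*m^2


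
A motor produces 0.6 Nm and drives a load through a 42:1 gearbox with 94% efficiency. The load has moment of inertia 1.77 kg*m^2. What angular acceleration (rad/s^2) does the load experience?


tau_out = tau_motor * N * eta
= 0.6 * 42 * 0.94 = 23.688 Nm
alpha = tau_out / I = 23.688 / 1.77
= 13.3831 rad/s^2


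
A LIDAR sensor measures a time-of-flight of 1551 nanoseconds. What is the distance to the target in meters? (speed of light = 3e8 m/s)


tof = 1551 ns = 1.551e-06 s
dist = c * tof / 2
= 3e8 * 1.551e-06 / 2
= 232.65 m


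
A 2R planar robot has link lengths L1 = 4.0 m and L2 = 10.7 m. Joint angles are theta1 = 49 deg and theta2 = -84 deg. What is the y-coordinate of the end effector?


Convert angles to radians: theta1 = 0.8552, theta2 = -1.4661
y = L1*sin(theta1) + L2*sin(theta1+theta2)
y = 3.0188 + -6.1373
y = -3.1184


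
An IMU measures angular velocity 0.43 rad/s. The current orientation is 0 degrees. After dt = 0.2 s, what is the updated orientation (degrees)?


delta_theta = w * dt = 0.43 * 0.2 = 0.086 rad
= 4.9274 deg
theta_new = 0 + 4.9274 = 4.9274 deg


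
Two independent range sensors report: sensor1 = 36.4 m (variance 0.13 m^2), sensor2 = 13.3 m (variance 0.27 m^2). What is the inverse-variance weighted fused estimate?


w1 = (1/var1) / (1/var1 + 1/var2)
   = 7.6923 / (7.6923 + 3.7037) = 0.675
w2 = 1 - w1 = 0.325
fused = w1*s1 + w2*s2 = 24.57 + 4.3225
= 28.8925 m


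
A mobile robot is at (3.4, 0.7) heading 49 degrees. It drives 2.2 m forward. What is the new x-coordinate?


x_new = x0 + d*cos(theta)
= 3.4 + 2.2*cos(49)
= 3.4 + 1.4433
= 4.8433


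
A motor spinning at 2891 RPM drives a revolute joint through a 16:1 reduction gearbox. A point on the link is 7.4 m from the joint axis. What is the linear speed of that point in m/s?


omega_motor = 2891 * 2*pi/60 = 302.7448 rad/s
omega_joint = omega_motor / 16 = 18.9216 rad/s
v = omega_joint * r = 18.9216 * 7.4
= 140.0195 m/s


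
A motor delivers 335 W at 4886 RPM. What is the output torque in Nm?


omega = 4886 * 2*pi/60 = 511.6607 rad/s
tau = P / omega = 335 / 511.6607
= 0.6547 Nm


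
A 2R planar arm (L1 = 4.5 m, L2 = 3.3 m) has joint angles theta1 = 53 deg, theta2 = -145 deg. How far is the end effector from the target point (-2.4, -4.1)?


End effector via forward kinematics:
x = L1*cos(t1) + L2*cos(t1+t2) = 2.593
y = L1*sin(t1) + L2*sin(t1+t2) = 0.2959
Distance to target:
d = sqrt((-2.4 - 2.593)^2 + (-4.1 - 0.2959)^2)
= sqrt(24.93 + 19.3237)
= 6.6523 m


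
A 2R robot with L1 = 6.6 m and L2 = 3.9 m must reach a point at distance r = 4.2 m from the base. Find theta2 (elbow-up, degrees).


cos(theta2) = (r^2 - L1^2 - L2^2) / (2*L1*L2)
cos(theta2) = (17.64 - 43.56 - 15.21) / 51.48
cos(theta2) = -0.798951
theta2 = 143.0301 degrees


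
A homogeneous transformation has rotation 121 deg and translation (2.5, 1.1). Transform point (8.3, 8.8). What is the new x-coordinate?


x' = cos(theta)*px - sin(theta)*py + tx
= -0.515*8.3 - 0.8572*8.8 + 2.5
= -9.3179


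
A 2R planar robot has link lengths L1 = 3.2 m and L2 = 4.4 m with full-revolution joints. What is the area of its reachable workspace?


r_max = L1 + L2 = 7.6 m
r_min = |L1 - L2| = 1.2 m
Area = pi*(r_max^2 - r_min^2)
= pi*(57.76 - 1.44)
= pi * 56.32
= 176.9345 m^2


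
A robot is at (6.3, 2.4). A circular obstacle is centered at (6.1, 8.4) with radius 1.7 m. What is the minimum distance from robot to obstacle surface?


center_dist = sqrt((6.3-6.1)^2 + (2.4-8.4)^2)
= sqrt(0.04 + 36.0)
= 6.0033
min_dist = center_dist - radius = 6.0033 - 1.7 = 4.3033 m


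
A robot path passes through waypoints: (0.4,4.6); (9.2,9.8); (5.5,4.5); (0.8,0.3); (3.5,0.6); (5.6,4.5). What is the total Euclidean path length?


Segment lengths:
  seg1 = sqrt((8.8)^2 + (5.2)^2) = 10.2215
  seg2 = sqrt((-3.7)^2 + (-5.3)^2) = 6.4637
  seg3 = sqrt((-4.7)^2 + (-4.2)^2) = 6.3032
  seg4 = sqrt((2.7)^2 + (0.3)^2) = 2.7166
  seg5 = sqrt((2.1)^2 + (3.9)^2) = 4.4294
Total = 30.1345


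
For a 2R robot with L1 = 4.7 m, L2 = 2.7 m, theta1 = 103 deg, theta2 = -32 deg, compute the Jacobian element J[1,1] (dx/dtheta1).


J[1,1] = -L1*sin(t1) - L2*sin(t1+t2)
= -4.7*sin(103) - 2.7*sin(71)
= -7.1324


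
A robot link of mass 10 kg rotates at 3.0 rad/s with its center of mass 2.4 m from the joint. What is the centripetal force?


F = m * omega^2 * r
= 10 * 3.0^2 * 2.4
= 10 * 9.0 * 2.4
= 216.0 N


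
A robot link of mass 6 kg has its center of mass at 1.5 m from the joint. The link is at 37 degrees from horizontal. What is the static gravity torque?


tau = m*g*L*cos(angle)
= 6 * 9.81 * 1.5 * cos(37 deg)
= 6 * 9.81 * 1.5 * 0.7986
= 70.5115 Nm


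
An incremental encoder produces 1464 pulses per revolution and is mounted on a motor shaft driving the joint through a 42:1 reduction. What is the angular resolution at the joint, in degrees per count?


counts per rev = 1464
effective counts at joint = 1464 * 42 = 61488
resolution = 360 / 61488
= 0.0059 deg/count


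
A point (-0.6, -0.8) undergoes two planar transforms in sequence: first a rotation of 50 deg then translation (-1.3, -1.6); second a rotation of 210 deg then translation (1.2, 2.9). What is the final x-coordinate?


After transform 1:
x1 = cos(50)*-0.6 - sin(50)*-0.8 + -1.3 = -1.0728
y1 = sin(50)*-0.6 + cos(50)*-0.8 + -1.6 = -2.5739
After transform 2:
x2 = cos(210)*-1.0728 - sin(210)*-2.5739 + 1.2
= 0.8422


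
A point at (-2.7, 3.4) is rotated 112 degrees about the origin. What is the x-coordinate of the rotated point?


x' = x*cos(theta) - y*sin(theta)
cos(112 deg) = -0.3746, sin(112 deg) = 0.9272
x' = -2.7 * -0.3746 - 3.4 * 0.9272
= 1.0114 - 3.1524
= -2.141


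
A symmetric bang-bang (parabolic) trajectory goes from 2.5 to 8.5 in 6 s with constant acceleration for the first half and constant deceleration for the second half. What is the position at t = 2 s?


Symmetric rest-to-rest: each phase covers (pf-p0)/2 in time T/2. 0.5*a*(T/2)^2 = (pf-p0)/2 => a = 4*(pf-p0)/T^2
a = 4*(8.5-2.5)/6^2 = 0.6667
t = 2 is in the acceleration phase (t <= T/2).
p = p0 + 0.5*a*t^2 = 2.5 + 0.5*0.6667*2^2
= 3.8333


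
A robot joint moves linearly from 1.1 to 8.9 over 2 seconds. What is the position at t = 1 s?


s = t/T = 1/2 = 0.5
p(t) = p0 + (pf-p0)*s
= 1.1 + (8.9 - 1.1) * 0.5
= 5.0


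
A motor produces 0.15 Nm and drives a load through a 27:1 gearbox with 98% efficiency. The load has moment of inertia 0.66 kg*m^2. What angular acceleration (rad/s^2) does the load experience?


tau_out = tau_motor * N * eta
= 0.15 * 27 * 0.98 = 3.969 Nm
alpha = tau_out / I = 3.969 / 0.66
= 6.0136 rad/s^2


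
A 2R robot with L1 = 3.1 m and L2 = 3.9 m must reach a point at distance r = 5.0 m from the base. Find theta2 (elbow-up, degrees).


cos(theta2) = (r^2 - L1^2 - L2^2) / (2*L1*L2)
cos(theta2) = (25.0 - 9.61 - 15.21) / 24.18
cos(theta2) = 0.007444
theta2 = 89.5735 degrees


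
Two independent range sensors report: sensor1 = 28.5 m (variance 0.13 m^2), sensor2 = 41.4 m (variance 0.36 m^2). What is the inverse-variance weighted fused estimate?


w1 = (1/var1) / (1/var1 + 1/var2)
   = 7.6923 / (7.6923 + 2.7778) = 0.7347
w2 = 1 - w1 = 0.2653
fused = w1*s1 + w2*s2 = 20.9388 + 10.9837
= 31.9224 m


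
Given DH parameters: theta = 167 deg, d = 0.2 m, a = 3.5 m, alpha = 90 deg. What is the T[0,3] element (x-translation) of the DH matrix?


T[0,3] = a * cos(theta)
= 3.5 * cos(167 deg)
= 3.5 * -0.9744
= -3.4103


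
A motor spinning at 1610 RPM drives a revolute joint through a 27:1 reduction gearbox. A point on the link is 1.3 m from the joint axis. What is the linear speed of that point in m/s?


omega_motor = 1610 * 2*pi/60 = 168.5988 rad/s
omega_joint = omega_motor / 27 = 6.2444 rad/s
v = omega_joint * r = 6.2444 * 1.3
= 8.1177 m/s


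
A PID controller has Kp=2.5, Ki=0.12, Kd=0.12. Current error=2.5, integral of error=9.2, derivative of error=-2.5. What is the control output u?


u = Kp*e + Ki*int(e) + Kd*de/dt
= 2.5*2.5 + 0.12*9.2 + 0.12*(-2.5)
= 6.25 + 1.104 + -0.3
= 7.054


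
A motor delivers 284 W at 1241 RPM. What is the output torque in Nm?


omega = 1241 * 2*pi/60 = 129.9572 rad/s
tau = P / omega = 284 / 129.9572
= 2.1853 Nm


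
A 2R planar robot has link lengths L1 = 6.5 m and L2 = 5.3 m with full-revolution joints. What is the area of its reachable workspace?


r_max = L1 + L2 = 11.8 m
r_min = |L1 - L2| = 1.2 m
Area = pi*(r_max^2 - r_min^2)
= pi*(139.24 - 1.44)
= pi * 137.8
= 432.9115 m^2


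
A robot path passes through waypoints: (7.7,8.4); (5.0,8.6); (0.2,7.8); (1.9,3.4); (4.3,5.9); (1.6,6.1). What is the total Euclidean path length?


Segment lengths:
  seg1 = sqrt((-2.7)^2 + (0.2)^2) = 2.7074
  seg2 = sqrt((-4.8)^2 + (-0.8)^2) = 4.8662
  seg3 = sqrt((1.7)^2 + (-4.4)^2) = 4.717
  seg4 = sqrt((2.4)^2 + (2.5)^2) = 3.4655
  seg5 = sqrt((-2.7)^2 + (0.2)^2) = 2.7074
Total = 18.4635


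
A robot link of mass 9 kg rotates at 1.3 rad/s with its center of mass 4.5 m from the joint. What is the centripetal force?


F = m * omega^2 * r
= 9 * 1.3^2 * 4.5
= 9 * 1.69 * 4.5
= 68.445 N


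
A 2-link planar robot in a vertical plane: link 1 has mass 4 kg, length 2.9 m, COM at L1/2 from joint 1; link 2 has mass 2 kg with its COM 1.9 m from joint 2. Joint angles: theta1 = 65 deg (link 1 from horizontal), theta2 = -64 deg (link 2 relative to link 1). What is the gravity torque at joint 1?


Horizontal distance from joint 1 to link-1 COM:
  x_c1 = (L1/2)*cos(t1) = 1.45 * 0.4226 = 0.6128 m
Horizontal distance from joint 1 to link-2 COM:
  x_c2 = L1*cos(t1) + Lc2*cos(t1+t2)
       = 2.9*0.4226 + 1.9*0.9998 = 3.1253 m
tau1 = m1*g*x_c1 + m2*g*x_c2
     = 4*9.81*0.6128 + 2*9.81*3.1253
     = 24.0461 + 61.3185
     = 85.3646 Nm


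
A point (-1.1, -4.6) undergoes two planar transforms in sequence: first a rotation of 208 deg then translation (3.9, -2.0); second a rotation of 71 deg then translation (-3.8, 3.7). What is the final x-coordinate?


After transform 1:
x1 = cos(208)*-1.1 - sin(208)*-4.6 + 3.9 = 2.7117
y1 = sin(208)*-1.1 + cos(208)*-4.6 + -2.0 = 2.578
After transform 2:
x2 = cos(71)*2.7117 - sin(71)*2.578 + -3.8
= -5.3547


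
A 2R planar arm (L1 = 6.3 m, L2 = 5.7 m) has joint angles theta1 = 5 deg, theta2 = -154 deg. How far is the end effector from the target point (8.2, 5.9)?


End effector via forward kinematics:
x = L1*cos(t1) + L2*cos(t1+t2) = 1.3902
y = L1*sin(t1) + L2*sin(t1+t2) = -2.3866
Distance to target:
d = sqrt((8.2 - 1.3902)^2 + (5.9 - -2.3866)^2)
= sqrt(46.3737 + 68.6683)
= 10.7258 m


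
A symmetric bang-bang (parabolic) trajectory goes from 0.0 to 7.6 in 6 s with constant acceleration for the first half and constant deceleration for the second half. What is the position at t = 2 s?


Symmetric rest-to-rest: each phase covers (pf-p0)/2 in time T/2. 0.5*a*(T/2)^2 = (pf-p0)/2 => a = 4*(pf-p0)/T^2
a = 4*(7.6-0.0)/6^2 = 0.8444
t = 2 is in the acceleration phase (t <= T/2).
p = p0 + 0.5*a*t^2 = 0.0 + 0.5*0.8444*2^2
= 1.6889


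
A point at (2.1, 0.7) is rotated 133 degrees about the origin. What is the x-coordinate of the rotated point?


x' = x*cos(theta) - y*sin(theta)
cos(133 deg) = -0.682, sin(133 deg) = 0.7314
x' = 2.1 * -0.682 - 0.7 * 0.7314
= -1.4322 - 0.5119
= -1.9441


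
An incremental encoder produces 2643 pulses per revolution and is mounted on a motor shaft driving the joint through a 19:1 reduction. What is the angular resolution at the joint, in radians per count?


counts per rev = 2643
effective counts at joint = 2643 * 19 = 50217
resolution = 2*pi / 50217
= 1.2512e-04 rad/count


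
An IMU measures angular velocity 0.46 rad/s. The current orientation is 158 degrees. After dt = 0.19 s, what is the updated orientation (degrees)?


delta_theta = w * dt = 0.46 * 0.19 = 0.0874 rad
= 5.0077 deg
theta_new = 158 + 5.0077 = 163.0077 deg


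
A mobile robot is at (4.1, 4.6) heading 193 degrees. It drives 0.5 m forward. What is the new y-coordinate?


y_new = y0 + d*sin(theta)
= 4.6 + 0.5*sin(193)
= 4.6 + -0.1125
= 4.4875


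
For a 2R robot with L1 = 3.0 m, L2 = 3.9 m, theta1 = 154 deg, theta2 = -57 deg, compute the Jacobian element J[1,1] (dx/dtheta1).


J[1,1] = -L1*sin(t1) - L2*sin(t1+t2)
= -3.0*sin(154) - 3.9*sin(97)
= -5.186


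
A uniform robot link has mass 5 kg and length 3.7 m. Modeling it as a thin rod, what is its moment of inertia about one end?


I = (1/3) * m * L^2
= (1/3) * 5 * 3.7^2
= 0.333333 * 5 * 13.69
= 22.8167 kg*m^2


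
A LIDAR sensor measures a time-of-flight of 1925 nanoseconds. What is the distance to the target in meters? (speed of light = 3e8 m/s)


tof = 1925 ns = 1.925e-06 s
dist = c * tof / 2
= 3e8 * 1.925e-06 / 2
= 288.75 m


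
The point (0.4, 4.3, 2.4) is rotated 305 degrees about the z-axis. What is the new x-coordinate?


Rotation about z-axis: x' = x*cos(theta) - y*sin(theta)
= 0.4 * 0.5736 - 4.3 * -0.8192
= 3.7518


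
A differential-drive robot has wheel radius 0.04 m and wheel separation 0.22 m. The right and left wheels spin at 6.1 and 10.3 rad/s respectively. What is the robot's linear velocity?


vR = r*wR = 0.04*6.1 = 0.244 m/s
vL = r*wL = 0.04*10.3 = 0.412 m/s
v = (vR+vL)/2 = 0.328 m/s
omega = (vR-vL)/L = -0.7636 rad/s
linear velocity = 0.328 m/s


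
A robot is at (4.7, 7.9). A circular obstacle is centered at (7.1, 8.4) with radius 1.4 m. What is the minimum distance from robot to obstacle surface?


center_dist = sqrt((4.7-7.1)^2 + (7.9-8.4)^2)
= sqrt(5.76 + 0.25)
= 2.4515
min_dist = center_dist - radius = 2.4515 - 1.4 = 1.0515 m


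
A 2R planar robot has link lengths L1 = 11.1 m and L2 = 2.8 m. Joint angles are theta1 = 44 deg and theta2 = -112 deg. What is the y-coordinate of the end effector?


Convert angles to radians: theta1 = 0.7679, theta2 = -1.9548
y = L1*sin(theta1) + L2*sin(theta1+theta2)
y = 7.7107 + -2.5961
y = 5.1146


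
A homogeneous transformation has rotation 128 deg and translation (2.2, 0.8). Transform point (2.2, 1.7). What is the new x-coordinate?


x' = cos(theta)*px - sin(theta)*py + tx
= -0.6157*2.2 - 0.788*1.7 + 2.2
= -0.4941


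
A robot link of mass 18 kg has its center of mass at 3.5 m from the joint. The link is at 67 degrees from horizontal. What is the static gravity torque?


tau = m*g*L*cos(angle)
= 18 * 9.81 * 3.5 * cos(67 deg)
= 18 * 9.81 * 3.5 * 0.3907
= 241.4836 Nm


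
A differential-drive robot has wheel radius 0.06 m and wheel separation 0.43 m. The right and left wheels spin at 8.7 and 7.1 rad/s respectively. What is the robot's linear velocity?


vR = r*wR = 0.06*8.7 = 0.522 m/s
vL = r*wL = 0.06*7.1 = 0.426 m/s
v = (vR+vL)/2 = 0.474 m/s
omega = (vR-vL)/L = 0.2233 rad/s
linear velocity = 0.474 m/s


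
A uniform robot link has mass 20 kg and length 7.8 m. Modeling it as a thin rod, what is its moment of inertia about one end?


I = (1/3) * m * L^2
= (1/3) * 20 * 7.8^2
= 0.333333 * 20 * 60.84
= 405.6 kg*m^2


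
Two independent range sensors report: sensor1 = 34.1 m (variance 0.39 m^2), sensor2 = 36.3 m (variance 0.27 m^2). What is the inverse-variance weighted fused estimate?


w1 = (1/var1) / (1/var1 + 1/var2)
   = 2.5641 / (2.5641 + 3.7037) = 0.4091
w2 = 1 - w1 = 0.5909
fused = w1*s1 + w2*s2 = 13.95 + 21.45
= 35.4 m


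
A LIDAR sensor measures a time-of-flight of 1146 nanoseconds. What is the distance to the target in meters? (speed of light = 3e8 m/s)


tof = 1146 ns = 1.146e-06 s
dist = c * tof / 2
= 3e8 * 1.146e-06 / 2
= 171.9 m


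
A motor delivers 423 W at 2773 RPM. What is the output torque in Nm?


omega = 2773 * 2*pi/60 = 290.3879 rad/s
tau = P / omega = 423 / 290.3879
= 1.4567 Nm


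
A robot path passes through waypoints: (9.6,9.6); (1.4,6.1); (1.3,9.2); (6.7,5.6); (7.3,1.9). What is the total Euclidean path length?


Segment lengths:
  seg1 = sqrt((-8.2)^2 + (-3.5)^2) = 8.9157
  seg2 = sqrt((-0.1)^2 + (3.1)^2) = 3.1016
  seg3 = sqrt((5.4)^2 + (-3.6)^2) = 6.49
  seg4 = sqrt((0.6)^2 + (-3.7)^2) = 3.7483
Total = 22.2557


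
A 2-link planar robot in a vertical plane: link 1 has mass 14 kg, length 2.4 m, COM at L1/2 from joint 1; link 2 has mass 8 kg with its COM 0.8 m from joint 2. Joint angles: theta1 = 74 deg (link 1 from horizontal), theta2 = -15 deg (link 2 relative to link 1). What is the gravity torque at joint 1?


Horizontal distance from joint 1 to link-1 COM:
  x_c1 = (L1/2)*cos(t1) = 1.2 * 0.2756 = 0.3308 m
Horizontal distance from joint 1 to link-2 COM:
  x_c2 = L1*cos(t1) + Lc2*cos(t1+t2)
       = 2.4*0.2756 + 0.8*0.515 = 1.0736 m
tau1 = m1*g*x_c1 + m2*g*x_c2
     = 14*9.81*0.3308 + 8*9.81*1.0736
     = 45.4272 + 84.253
     = 129.6802 Nm


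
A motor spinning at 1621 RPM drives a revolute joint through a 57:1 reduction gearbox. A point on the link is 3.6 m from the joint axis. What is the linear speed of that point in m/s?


omega_motor = 1621 * 2*pi/60 = 169.7507 rad/s
omega_joint = omega_motor / 57 = 2.9781 rad/s
v = omega_joint * r = 2.9781 * 3.6
= 10.7211 m/s


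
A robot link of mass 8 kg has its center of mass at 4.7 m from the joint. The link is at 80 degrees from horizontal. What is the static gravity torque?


tau = m*g*L*cos(angle)
= 8 * 9.81 * 4.7 * cos(80 deg)
= 8 * 9.81 * 4.7 * 0.1736
= 64.0512 Nm


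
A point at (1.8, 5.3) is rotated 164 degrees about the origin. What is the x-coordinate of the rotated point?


x' = x*cos(theta) - y*sin(theta)
cos(164 deg) = -0.9613, sin(164 deg) = 0.2756
x' = 1.8 * -0.9613 - 5.3 * 0.2756
= -1.7303 - 1.4609
= -3.1911


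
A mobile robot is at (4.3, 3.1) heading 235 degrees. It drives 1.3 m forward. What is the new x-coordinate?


x_new = x0 + d*cos(theta)
= 4.3 + 1.3*cos(235)
= 4.3 + -0.7456
= 3.5544


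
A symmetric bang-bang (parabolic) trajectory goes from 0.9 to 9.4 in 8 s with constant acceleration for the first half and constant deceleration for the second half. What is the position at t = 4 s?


Symmetric rest-to-rest: each phase covers (pf-p0)/2 in time T/2. 0.5*a*(T/2)^2 = (pf-p0)/2 => a = 4*(pf-p0)/T^2
a = 4*(9.4-0.9)/8^2 = 0.5312
t = 4 is in the acceleration phase (t <= T/2).
p = p0 + 0.5*a*t^2 = 0.9 + 0.5*0.5312*4^2
= 5.15


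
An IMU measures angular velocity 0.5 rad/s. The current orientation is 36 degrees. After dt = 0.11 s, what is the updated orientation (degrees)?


delta_theta = w * dt = 0.5 * 0.11 = 0.055 rad
= 3.1513 deg
theta_new = 36 + 3.1513 = 39.1513 deg


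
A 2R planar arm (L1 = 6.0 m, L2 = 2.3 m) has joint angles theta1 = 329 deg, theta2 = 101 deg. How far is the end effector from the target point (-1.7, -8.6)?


End effector via forward kinematics:
x = L1*cos(t1) + L2*cos(t1+t2) = 5.9297
y = L1*sin(t1) + L2*sin(t1+t2) = -0.9289
Distance to target:
d = sqrt((-1.7 - 5.9297)^2 + (-8.6 - -0.9289)^2)
= sqrt(58.2116 + 58.8452)
= 10.8193 m


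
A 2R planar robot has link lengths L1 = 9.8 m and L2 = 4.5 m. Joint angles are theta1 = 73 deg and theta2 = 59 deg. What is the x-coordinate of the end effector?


Convert angles to radians: theta1 = 1.2741, theta2 = 1.0297
x = L1*cos(theta1) + L2*cos(theta1+theta2)
x = 2.8652 + -3.0111
x = -0.1458


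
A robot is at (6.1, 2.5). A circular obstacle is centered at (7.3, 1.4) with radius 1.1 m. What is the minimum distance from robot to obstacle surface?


center_dist = sqrt((6.1-7.3)^2 + (2.5-1.4)^2)
= sqrt(1.44 + 1.21)
= 1.6279
min_dist = center_dist - radius = 1.6279 - 1.1 = 0.5279 m


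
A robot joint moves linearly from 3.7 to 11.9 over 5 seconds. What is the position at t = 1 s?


s = t/T = 1/5 = 0.2
p(t) = p0 + (pf-p0)*s
= 3.7 + (11.9 - 3.7) * 0.2
= 5.34


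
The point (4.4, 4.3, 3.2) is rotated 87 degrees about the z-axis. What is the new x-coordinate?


Rotation about z-axis: x' = x*cos(theta) - y*sin(theta)
= 4.4 * 0.0523 - 4.3 * 0.9986
= -4.0638


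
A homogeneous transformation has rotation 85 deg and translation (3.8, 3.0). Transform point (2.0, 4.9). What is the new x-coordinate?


x' = cos(theta)*px - sin(theta)*py + tx
= 0.0872*2.0 - 0.9962*4.9 + 3.8
= -0.907


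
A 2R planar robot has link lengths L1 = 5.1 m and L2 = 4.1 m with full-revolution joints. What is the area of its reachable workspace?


r_max = L1 + L2 = 9.2 m
r_min = |L1 - L2| = 1.0 m
Area = pi*(r_max^2 - r_min^2)
= pi*(84.64 - 1.0)
= pi * 83.64
= 262.7628 m^2


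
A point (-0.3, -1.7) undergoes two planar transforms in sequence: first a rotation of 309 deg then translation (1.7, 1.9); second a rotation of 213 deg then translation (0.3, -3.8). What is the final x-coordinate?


After transform 1:
x1 = cos(309)*-0.3 - sin(309)*-1.7 + 1.7 = 0.1901
y1 = sin(309)*-0.3 + cos(309)*-1.7 + 1.9 = 1.0633
After transform 2:
x2 = cos(213)*0.1901 - sin(213)*1.0633 + 0.3
= 0.7197


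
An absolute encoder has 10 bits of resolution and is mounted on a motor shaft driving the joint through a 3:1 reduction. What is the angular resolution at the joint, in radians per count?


counts = 2^10 = 1024
effective counts at joint = 1024 * 3 = 3072
resolution = 2*pi / 3072
= 0.002 rad/count


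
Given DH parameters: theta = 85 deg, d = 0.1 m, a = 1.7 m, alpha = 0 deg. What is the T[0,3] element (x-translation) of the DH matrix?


T[0,3] = a * cos(theta)
= 1.7 * cos(85 deg)
= 1.7 * 0.0872
= 0.1482


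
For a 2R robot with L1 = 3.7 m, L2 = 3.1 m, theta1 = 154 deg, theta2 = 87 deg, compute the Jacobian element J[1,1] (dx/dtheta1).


J[1,1] = -L1*sin(t1) - L2*sin(t1+t2)
= -3.7*sin(154) - 3.1*sin(241)
= 1.0893


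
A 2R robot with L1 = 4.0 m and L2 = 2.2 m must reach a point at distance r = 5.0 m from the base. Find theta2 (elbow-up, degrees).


cos(theta2) = (r^2 - L1^2 - L2^2) / (2*L1*L2)
cos(theta2) = (25.0 - 16.0 - 4.84) / 17.6
cos(theta2) = 0.236364
theta2 = 76.328 degrees


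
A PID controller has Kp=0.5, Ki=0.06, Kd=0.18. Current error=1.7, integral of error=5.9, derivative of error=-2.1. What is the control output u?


u = Kp*e + Ki*int(e) + Kd*de/dt
= 0.5*1.7 + 0.06*5.9 + 0.18*(-2.1)
= 0.85 + 0.354 + -0.378
= 0.826


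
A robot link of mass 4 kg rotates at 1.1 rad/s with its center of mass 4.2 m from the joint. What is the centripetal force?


F = m * omega^2 * r
= 4 * 1.1^2 * 4.2
= 4 * 1.21 * 4.2
= 20.328 N


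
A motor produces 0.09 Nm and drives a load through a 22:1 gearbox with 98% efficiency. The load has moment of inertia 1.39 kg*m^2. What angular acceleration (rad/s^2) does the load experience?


tau_out = tau_motor * N * eta
= 0.09 * 22 * 0.98 = 1.9404 Nm
alpha = tau_out / I = 1.9404 / 1.39
= 1.396 rad/s^2


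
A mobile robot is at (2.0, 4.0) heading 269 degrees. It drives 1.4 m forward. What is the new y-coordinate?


y_new = y0 + d*sin(theta)
= 4.0 + 1.4*sin(269)
= 4.0 + -1.3998
= 2.6002


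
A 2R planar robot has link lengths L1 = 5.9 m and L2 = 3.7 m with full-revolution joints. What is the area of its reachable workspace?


r_max = L1 + L2 = 9.6 m
r_min = |L1 - L2| = 2.2 m
Area = pi*(r_max^2 - r_min^2)
= pi*(92.16 - 4.84)
= pi * 87.32
= 274.3239 m^2


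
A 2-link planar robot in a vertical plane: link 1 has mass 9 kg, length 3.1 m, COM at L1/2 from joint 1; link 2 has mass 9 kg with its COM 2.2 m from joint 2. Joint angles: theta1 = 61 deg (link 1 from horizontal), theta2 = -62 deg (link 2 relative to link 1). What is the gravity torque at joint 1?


Horizontal distance from joint 1 to link-1 COM:
  x_c1 = (L1/2)*cos(t1) = 1.55 * 0.4848 = 0.7515 m
Horizontal distance from joint 1 to link-2 COM:
  x_c2 = L1*cos(t1) + Lc2*cos(t1+t2)
       = 3.1*0.4848 + 2.2*0.9998 = 3.7026 m
tau1 = m1*g*x_c1 + m2*g*x_c2
     = 9*9.81*0.7515 + 9*9.81*3.7026
     = 66.346 + 326.9003
     = 393.2463 Nm


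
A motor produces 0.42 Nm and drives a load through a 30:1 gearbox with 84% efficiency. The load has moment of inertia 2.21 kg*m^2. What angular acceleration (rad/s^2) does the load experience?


tau_out = tau_motor * N * eta
= 0.42 * 30 * 0.84 = 10.584 Nm
alpha = tau_out / I = 10.584 / 2.21
= 4.7891 rad/s^2


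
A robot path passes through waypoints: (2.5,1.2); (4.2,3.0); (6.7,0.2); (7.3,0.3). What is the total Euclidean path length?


Segment lengths:
  seg1 = sqrt((1.7)^2 + (1.8)^2) = 2.4759
  seg2 = sqrt((2.5)^2 + (-2.8)^2) = 3.7537
  seg3 = sqrt((0.6)^2 + (0.1)^2) = 0.6083
Total = 6.8378


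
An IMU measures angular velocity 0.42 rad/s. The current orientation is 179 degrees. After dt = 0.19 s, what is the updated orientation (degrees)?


delta_theta = w * dt = 0.42 * 0.19 = 0.0798 rad
= 4.5722 deg
theta_new = 179 + 4.5722 = 183.5722 deg


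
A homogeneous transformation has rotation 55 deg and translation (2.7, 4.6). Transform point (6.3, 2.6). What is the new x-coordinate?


x' = cos(theta)*px - sin(theta)*py + tx
= 0.5736*6.3 - 0.8192*2.6 + 2.7
= 4.1837


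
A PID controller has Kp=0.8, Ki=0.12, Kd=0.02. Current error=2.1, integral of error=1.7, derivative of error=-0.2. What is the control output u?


u = Kp*e + Ki*int(e) + Kd*de/dt
= 0.8*2.1 + 0.12*1.7 + 0.02*(-0.2)
= 1.68 + 0.204 + -0.004
= 1.88


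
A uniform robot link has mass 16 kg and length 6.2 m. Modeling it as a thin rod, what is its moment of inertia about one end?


I = (1/3) * m * L^2
= (1/3) * 16 * 6.2^2
= 0.333333 * 16 * 38.44
= 205.0133 kg*m^2


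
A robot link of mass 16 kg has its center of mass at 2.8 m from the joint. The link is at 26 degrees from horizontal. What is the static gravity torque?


tau = m*g*L*cos(angle)
= 16 * 9.81 * 2.8 * cos(26 deg)
= 16 * 9.81 * 2.8 * 0.8988
= 395.0092 Nm


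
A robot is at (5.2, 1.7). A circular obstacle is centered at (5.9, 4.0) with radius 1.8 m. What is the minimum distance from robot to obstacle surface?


center_dist = sqrt((5.2-5.9)^2 + (1.7-4.0)^2)
= sqrt(0.49 + 5.29)
= 2.4042
min_dist = center_dist - radius = 2.4042 - 1.8 = 0.6042 m


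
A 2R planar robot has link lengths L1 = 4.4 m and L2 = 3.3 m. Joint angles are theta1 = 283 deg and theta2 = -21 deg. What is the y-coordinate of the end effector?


Convert angles to radians: theta1 = 4.9393, theta2 = -0.3665
y = L1*sin(theta1) + L2*sin(theta1+theta2)
y = -4.2872 + -3.2679
y = -7.5551


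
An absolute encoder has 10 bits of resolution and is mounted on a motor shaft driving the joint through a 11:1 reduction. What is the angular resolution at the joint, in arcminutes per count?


counts = 2^10 = 1024
effective counts at joint = 1024 * 11 = 11264
resolution = 360*60 / 11264
= 1.9176 arcmin/count


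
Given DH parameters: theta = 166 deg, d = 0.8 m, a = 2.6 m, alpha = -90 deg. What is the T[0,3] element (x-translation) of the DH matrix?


T[0,3] = a * cos(theta)
= 2.6 * cos(166 deg)
= 2.6 * -0.9703
= -2.5228


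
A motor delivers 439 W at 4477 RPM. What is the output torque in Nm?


omega = 4477 * 2*pi/60 = 468.8303 rad/s
tau = P / omega = 439 / 468.8303
= 0.9364 Nm


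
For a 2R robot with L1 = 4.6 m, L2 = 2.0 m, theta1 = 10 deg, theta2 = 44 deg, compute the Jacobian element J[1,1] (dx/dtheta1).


J[1,1] = -L1*sin(t1) - L2*sin(t1+t2)
= -4.6*sin(10) - 2.0*sin(54)
= -2.4168


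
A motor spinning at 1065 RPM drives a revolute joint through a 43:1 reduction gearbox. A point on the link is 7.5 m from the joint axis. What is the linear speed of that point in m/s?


omega_motor = 1065 * 2*pi/60 = 111.5265 rad/s
omega_joint = omega_motor / 43 = 2.5936 rad/s
v = omega_joint * r = 2.5936 * 7.5
= 19.4523 m/s


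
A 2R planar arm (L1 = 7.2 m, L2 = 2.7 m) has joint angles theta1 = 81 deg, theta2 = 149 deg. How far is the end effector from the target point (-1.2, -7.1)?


End effector via forward kinematics:
x = L1*cos(t1) + L2*cos(t1+t2) = -0.6092
y = L1*sin(t1) + L2*sin(t1+t2) = 5.043
Distance to target:
d = sqrt((-1.2 - -0.6092)^2 + (-7.1 - 5.043)^2)
= sqrt(0.349 + 147.4533)
= 12.1574 m


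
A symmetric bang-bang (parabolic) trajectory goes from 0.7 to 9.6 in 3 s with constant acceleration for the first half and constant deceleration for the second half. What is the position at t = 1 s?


Symmetric rest-to-rest: each phase covers (pf-p0)/2 in time T/2. 0.5*a*(T/2)^2 = (pf-p0)/2 => a = 4*(pf-p0)/T^2
a = 4*(9.6-0.7)/3^2 = 3.9556
t = 1 is in the acceleration phase (t <= T/2).
p = p0 + 0.5*a*t^2 = 0.7 + 0.5*3.9556*1^2
= 2.6778


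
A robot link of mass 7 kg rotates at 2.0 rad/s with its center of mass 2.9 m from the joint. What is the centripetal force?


F = m * omega^2 * r
= 7 * 2.0^2 * 2.9
= 7 * 4.0 * 2.9
= 81.2 N


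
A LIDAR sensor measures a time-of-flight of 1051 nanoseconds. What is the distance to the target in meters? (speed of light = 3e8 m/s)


tof = 1051 ns = 1.051e-06 s
dist = c * tof / 2
= 3e8 * 1.051e-06 / 2
= 157.65 m


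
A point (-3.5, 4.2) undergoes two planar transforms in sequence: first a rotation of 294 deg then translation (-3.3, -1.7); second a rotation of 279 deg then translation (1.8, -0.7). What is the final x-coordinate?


After transform 1:
x1 = cos(294)*-3.5 - sin(294)*4.2 + -3.3 = -0.8867
y1 = sin(294)*-3.5 + cos(294)*4.2 + -1.7 = 3.2057
After transform 2:
x2 = cos(279)*-0.8867 - sin(279)*3.2057 + 1.8
= 4.8275


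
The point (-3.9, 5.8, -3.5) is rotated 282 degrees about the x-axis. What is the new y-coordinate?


Rotation about x-axis: y' = y*cos(theta) - z*sin(theta)
= 5.8 * 0.2079 - -3.5 * -0.9781
= -2.2176


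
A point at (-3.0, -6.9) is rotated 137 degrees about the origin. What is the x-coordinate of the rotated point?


x' = x*cos(theta) - y*sin(theta)
cos(137 deg) = -0.7314, sin(137 deg) = 0.682
x' = -3.0 * -0.7314 - -6.9 * 0.682
= 2.1941 - -4.7058
= 6.8998


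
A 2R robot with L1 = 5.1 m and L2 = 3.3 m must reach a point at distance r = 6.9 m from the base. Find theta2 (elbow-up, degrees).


cos(theta2) = (r^2 - L1^2 - L2^2) / (2*L1*L2)
cos(theta2) = (47.61 - 26.01 - 10.89) / 33.66
cos(theta2) = 0.318182
theta2 = 71.447 degrees


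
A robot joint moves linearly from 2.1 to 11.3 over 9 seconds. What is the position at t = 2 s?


s = t/T = 2/9 = 0.2222
p(t) = p0 + (pf-p0)*s
= 2.1 + (11.3 - 2.1) * 0.2222
= 4.1444


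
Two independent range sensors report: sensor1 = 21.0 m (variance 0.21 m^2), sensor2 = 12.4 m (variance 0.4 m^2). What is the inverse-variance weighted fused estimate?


w1 = (1/var1) / (1/var1 + 1/var2)
   = 4.7619 / (4.7619 + 2.5) = 0.6557
w2 = 1 - w1 = 0.3443
fused = w1*s1 + w2*s2 = 13.7705 + 4.2689
= 18.0393 m


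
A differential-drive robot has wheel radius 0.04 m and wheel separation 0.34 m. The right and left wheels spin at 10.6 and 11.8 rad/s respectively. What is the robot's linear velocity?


vR = r*wR = 0.04*10.6 = 0.424 m/s
vL = r*wL = 0.04*11.8 = 0.472 m/s
v = (vR+vL)/2 = 0.448 m/s
omega = (vR-vL)/L = -0.1412 rad/s
linear velocity = 0.448 m/s


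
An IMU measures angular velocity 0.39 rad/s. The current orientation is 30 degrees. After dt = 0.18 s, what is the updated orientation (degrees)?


delta_theta = w * dt = 0.39 * 0.18 = 0.0702 rad
= 4.0222 deg
theta_new = 30 + 4.0222 = 34.0222 deg


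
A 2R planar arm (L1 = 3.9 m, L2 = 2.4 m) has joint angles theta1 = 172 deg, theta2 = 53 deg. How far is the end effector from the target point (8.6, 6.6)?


End effector via forward kinematics:
x = L1*cos(t1) + L2*cos(t1+t2) = -5.5591
y = L1*sin(t1) + L2*sin(t1+t2) = -1.1543
Distance to target:
d = sqrt((8.6 - -5.5591)^2 + (6.6 - -1.1543)^2)
= sqrt(200.4802 + 60.1289)
= 16.1434 m


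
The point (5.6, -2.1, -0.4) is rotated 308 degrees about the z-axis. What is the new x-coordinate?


Rotation about z-axis: x' = x*cos(theta) - y*sin(theta)
= 5.6 * 0.6157 - -2.1 * -0.788
= 1.7929


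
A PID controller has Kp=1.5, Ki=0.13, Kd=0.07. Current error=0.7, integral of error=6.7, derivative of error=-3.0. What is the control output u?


u = Kp*e + Ki*int(e) + Kd*de/dt
= 1.5*0.7 + 0.13*6.7 + 0.07*(-3.0)
= 1.05 + 0.871 + -0.21
= 1.711


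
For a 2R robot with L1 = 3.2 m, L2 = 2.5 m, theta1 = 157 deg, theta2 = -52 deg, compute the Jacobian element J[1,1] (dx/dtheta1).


J[1,1] = -L1*sin(t1) - L2*sin(t1+t2)
= -3.2*sin(157) - 2.5*sin(105)
= -3.6652


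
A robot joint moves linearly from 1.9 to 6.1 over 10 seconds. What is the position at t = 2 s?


s = t/T = 2/10 = 0.2
p(t) = p0 + (pf-p0)*s
= 1.9 + (6.1 - 1.9) * 0.2
= 2.74


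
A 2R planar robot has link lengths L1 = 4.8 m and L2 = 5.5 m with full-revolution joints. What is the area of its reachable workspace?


r_max = L1 + L2 = 10.3 m
r_min = |L1 - L2| = 0.7 m
Area = pi*(r_max^2 - r_min^2)
= pi*(106.09 - 0.49)
= pi * 105.6
= 331.7522 m^2


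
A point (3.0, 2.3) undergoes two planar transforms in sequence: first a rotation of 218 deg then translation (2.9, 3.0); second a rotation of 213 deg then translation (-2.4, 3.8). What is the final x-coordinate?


After transform 1:
x1 = cos(218)*3.0 - sin(218)*2.3 + 2.9 = 1.952
y1 = sin(218)*3.0 + cos(218)*2.3 + 3.0 = -0.6594
After transform 2:
x2 = cos(213)*1.952 - sin(213)*-0.6594 + -2.4
= -4.3962


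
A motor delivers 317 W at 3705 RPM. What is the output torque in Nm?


omega = 3705 * 2*pi/60 = 387.9867 rad/s
tau = P / omega = 317 / 387.9867
= 0.817 Nm


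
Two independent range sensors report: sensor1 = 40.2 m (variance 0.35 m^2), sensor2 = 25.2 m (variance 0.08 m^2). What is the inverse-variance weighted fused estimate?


w1 = (1/var1) / (1/var1 + 1/var2)
   = 2.8571 / (2.8571 + 12.5) = 0.186
w2 = 1 - w1 = 0.814
fused = w1*s1 + w2*s2 = 7.4791 + 20.5116
= 27.9907 m


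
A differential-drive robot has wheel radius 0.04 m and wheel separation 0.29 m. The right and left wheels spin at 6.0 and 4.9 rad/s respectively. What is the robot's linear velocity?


vR = r*wR = 0.04*6.0 = 0.24 m/s
vL = r*wL = 0.04*4.9 = 0.196 m/s
v = (vR+vL)/2 = 0.218 m/s
omega = (vR-vL)/L = 0.1517 rad/s
linear velocity = 0.218 m/s


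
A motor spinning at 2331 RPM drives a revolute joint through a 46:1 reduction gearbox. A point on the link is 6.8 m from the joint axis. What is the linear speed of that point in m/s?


omega_motor = 2331 * 2*pi/60 = 244.1017 rad/s
omega_joint = omega_motor / 46 = 5.3066 rad/s
v = omega_joint * r = 5.3066 * 6.8
= 36.0846 m/s


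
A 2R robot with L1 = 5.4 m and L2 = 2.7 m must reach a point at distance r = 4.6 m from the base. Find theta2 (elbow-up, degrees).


cos(theta2) = (r^2 - L1^2 - L2^2) / (2*L1*L2)
cos(theta2) = (21.16 - 29.16 - 7.29) / 29.16
cos(theta2) = -0.524348
theta2 = 121.6244 degrees


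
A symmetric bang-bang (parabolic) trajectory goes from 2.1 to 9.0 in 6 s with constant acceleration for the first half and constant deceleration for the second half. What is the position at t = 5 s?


Symmetric rest-to-rest: each phase covers (pf-p0)/2 in time T/2. 0.5*a*(T/2)^2 = (pf-p0)/2 => a = 4*(pf-p0)/T^2
a = 4*(9.0-2.1)/6^2 = 0.7667
t = 5 is in the deceleration phase (t > T/2).
p = pf - 0.5*a*(T-t)^2 = 9.0 - 0.5*0.7667*1^2
= 8.6167


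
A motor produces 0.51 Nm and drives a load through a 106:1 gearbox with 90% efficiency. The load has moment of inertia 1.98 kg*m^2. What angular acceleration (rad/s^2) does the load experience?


tau_out = tau_motor * N * eta
= 0.51 * 106 * 0.9 = 48.654 Nm
alpha = tau_out / I = 48.654 / 1.98
= 24.5727 rad/s^2


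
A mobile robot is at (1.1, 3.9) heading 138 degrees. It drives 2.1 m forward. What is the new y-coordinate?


y_new = y0 + d*sin(theta)
= 3.9 + 2.1*sin(138)
= 3.9 + 1.4052
= 5.3052


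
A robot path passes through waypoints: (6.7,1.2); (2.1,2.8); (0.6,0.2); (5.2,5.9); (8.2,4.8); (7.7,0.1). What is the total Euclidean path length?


Segment lengths:
  seg1 = sqrt((-4.6)^2 + (1.6)^2) = 4.8703
  seg2 = sqrt((-1.5)^2 + (-2.6)^2) = 3.0017
  seg3 = sqrt((4.6)^2 + (5.7)^2) = 7.3246
  seg4 = sqrt((3.0)^2 + (-1.1)^2) = 3.1953
  seg5 = sqrt((-0.5)^2 + (-4.7)^2) = 4.7265
Total = 23.1184


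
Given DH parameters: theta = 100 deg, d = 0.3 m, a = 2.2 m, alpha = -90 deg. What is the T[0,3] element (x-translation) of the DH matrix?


T[0,3] = a * cos(theta)
= 2.2 * cos(100 deg)
= 2.2 * -0.1736
= -0.382


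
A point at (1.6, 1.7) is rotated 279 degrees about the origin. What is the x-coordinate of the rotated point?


x' = x*cos(theta) - y*sin(theta)
cos(279 deg) = 0.1564, sin(279 deg) = -0.9877
x' = 1.6 * 0.1564 - 1.7 * -0.9877
= 0.2503 - -1.6791
= 1.9294


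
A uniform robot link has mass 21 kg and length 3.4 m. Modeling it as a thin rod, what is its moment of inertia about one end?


I = (1/3) * m * L^2
= (1/3) * 21 * 3.4^2
= 0.333333 * 21 * 11.56
= 80.92 kg*m^2


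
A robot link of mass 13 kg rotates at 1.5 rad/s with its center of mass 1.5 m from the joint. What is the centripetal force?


F = m * omega^2 * r
= 13 * 1.5^2 * 1.5
= 13 * 2.25 * 1.5
= 43.875 N


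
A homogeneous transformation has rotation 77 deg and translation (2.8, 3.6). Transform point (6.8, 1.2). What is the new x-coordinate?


x' = cos(theta)*px - sin(theta)*py + tx
= 0.225*6.8 - 0.9744*1.2 + 2.8
= 3.1604


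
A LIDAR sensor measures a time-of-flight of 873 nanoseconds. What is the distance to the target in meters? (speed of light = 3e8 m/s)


tof = 873 ns = 8.73e-07 s
dist = c * tof / 2
= 3e8 * 8.73e-07 / 2
= 130.95 m


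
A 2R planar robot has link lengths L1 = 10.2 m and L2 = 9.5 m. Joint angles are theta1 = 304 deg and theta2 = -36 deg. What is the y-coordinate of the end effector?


Convert angles to radians: theta1 = 5.3058, theta2 = -0.6283
y = L1*sin(theta1) + L2*sin(theta1+theta2)
y = -8.4562 + -9.4942
y = -17.9504


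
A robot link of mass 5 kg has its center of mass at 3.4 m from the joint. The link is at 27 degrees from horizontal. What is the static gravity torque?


tau = m*g*L*cos(angle)
= 5 * 9.81 * 3.4 * cos(27 deg)
= 5 * 9.81 * 3.4 * 0.891
= 148.5932 Nm


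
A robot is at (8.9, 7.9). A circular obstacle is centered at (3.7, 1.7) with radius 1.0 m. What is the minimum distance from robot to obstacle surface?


center_dist = sqrt((8.9-3.7)^2 + (7.9-1.7)^2)
= sqrt(27.04 + 38.44)
= 8.092
min_dist = center_dist - radius = 8.092 - 1.0 = 7.092 m


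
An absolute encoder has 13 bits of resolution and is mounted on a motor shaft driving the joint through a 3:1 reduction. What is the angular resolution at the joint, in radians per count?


counts = 2^13 = 8192
effective counts at joint = 8192 * 3 = 24576
resolution = 2*pi / 24576
= 2.5566e-04 rad/count


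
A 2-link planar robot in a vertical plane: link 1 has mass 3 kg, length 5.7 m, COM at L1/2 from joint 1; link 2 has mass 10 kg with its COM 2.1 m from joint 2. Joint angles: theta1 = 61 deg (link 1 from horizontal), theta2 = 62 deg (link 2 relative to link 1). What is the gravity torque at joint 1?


Horizontal distance from joint 1 to link-1 COM:
  x_c1 = (L1/2)*cos(t1) = 2.85 * 0.4848 = 1.3817 m
Horizontal distance from joint 1 to link-2 COM:
  x_c2 = L1*cos(t1) + Lc2*cos(t1+t2)
       = 5.7*0.4848 + 2.1*-0.5446 = 1.6197 m
tau1 = m1*g*x_c1 + m2*g*x_c2
     = 3*9.81*1.3817 + 10*9.81*1.6197
     = 40.6636 + 158.8899
     = 199.5536 Nm
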